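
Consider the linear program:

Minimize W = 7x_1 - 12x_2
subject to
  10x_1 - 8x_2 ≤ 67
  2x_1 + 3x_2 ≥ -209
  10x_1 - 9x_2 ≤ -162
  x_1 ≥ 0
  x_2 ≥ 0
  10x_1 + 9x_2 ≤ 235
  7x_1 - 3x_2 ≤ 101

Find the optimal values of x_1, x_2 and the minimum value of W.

x_1 = 0, x_2 = 235/9, minimum W = -940/3

At the optimal vertex, x_1 = 0 and 10x_1 + 9x_2 = 235.
Solving simultaneously gives x_1 = 0, x_2 = 235/9.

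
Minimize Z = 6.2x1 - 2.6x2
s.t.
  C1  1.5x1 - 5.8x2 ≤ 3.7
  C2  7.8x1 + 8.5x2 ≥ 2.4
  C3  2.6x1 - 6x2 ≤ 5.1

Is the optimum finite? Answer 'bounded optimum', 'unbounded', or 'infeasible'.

From the feasible point (4537/5799, -842/1933), moving in the direction (-8.5, 7.8) keeps every constraint satisfied while Z decreases without bound.

unbounded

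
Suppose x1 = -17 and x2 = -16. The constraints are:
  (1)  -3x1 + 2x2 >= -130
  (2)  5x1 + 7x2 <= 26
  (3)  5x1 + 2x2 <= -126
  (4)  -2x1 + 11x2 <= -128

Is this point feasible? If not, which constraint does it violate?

not feasible — violates (3)

Constraint (3): 5x1 + 2x2 = -117, which is not ≤ -126. All other constraints are satisfied.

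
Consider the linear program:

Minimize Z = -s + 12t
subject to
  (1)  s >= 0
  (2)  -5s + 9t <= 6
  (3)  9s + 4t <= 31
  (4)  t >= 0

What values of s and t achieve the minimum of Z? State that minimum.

s = 31/9, t = 0, minimum Z = -31/9

Corner points and Z = -s + 12t:
  (0, 2/3) → Z = 8
  (0, 0) → Z = 0
  (255/101, 209/101) → Z = 2253/101
  (31/9, 0) → Z = -31/9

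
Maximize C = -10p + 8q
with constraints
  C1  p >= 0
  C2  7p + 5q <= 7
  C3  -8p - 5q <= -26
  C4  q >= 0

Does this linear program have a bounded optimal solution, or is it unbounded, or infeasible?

infeasible

The boundaries p = 0 and 7p + 5q = 7 meet at (0, 7/5), but that point violates -8p - 5q ≤ -26. Every candidate vertex is excluded by some other constraint, so the feasible region is empty.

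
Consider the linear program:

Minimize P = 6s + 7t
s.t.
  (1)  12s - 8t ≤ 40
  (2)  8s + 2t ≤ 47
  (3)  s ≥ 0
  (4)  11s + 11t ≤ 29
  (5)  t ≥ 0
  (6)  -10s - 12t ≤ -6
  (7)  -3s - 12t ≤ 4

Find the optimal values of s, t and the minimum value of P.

s = 0, t = 1/2, minimum P = 7/2

Feasible corners and P = 6s + 7t:
  (0, 29/11) → P = 203/11
  (0, 1/2) → P = 7/2
  (29/11, 0) → P = 174/11
  (3/5, 0) → P = 18/5

The optimum lies where s = 0 and -10s - 12t = -6.
Solving simultaneously gives s = 0, t = 1/2.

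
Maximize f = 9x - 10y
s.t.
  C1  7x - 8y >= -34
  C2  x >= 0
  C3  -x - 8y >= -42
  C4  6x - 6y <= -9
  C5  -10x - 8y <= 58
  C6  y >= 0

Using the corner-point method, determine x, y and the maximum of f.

Feasible corners and f = 9x - 10y:
  (0, 17/4) → f = -85/2
  (1, 41/8) → f = -169/4
  (0, 3/2) → f = -15
  (10/3, 29/6) → f = -55/3

The binding constraints are x = 0 and 6x - 6y = -9.
Solving simultaneously gives x = 0, y = 3/2.

x = 0, y = 3/2, maximum f = -15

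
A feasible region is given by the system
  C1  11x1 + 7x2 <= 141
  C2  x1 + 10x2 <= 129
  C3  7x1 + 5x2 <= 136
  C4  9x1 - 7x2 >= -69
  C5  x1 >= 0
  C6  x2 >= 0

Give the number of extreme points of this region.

Of the 15 pairwise boundary intersections, those satisfying every inequality are:
  (507/103, 1278/103)
  (141/11, 0)
  (213/97, 1230/97)
  (0, 69/7)
  (0, 0)

5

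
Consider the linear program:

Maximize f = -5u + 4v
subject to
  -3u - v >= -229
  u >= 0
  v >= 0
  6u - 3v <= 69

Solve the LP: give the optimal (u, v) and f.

Corner points and f = -5u + 4v:
  (0, 229) → f = 916
  (252/5, 389/5) → f = 296/5
  (0, 0) → f = 0
  (23/2, 0) → f = -115/2

u = 0, v = 229, maximum f = 916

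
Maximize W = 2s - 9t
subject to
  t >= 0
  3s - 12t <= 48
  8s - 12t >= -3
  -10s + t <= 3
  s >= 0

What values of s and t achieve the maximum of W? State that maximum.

Extreme points and W = 2s - 9t:
  (16, 0) → W = 32
  (0, 0) → W = 0
  (0, 1/4) → W = -9/4
The feasible region is unbounded (it extends along (4, 1), (3, 2)), but W strictly decreases along every unbounded feasible direction, so there is no improving ray and the maximum is attained at a vertex.

At the optimal vertex, t = 0 and 3s - 12t = 48.
Solving simultaneously gives s = 16, t = 0.

s = 16, t = 0, maximum W = 32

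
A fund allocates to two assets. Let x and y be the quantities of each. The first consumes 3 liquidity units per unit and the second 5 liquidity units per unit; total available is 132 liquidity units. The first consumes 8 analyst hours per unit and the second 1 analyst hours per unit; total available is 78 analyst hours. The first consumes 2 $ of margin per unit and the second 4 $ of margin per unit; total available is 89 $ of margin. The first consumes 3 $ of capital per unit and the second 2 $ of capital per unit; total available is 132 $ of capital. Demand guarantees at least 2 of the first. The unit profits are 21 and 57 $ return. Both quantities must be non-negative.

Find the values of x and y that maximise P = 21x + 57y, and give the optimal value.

Corner points and P = 21x + 57y:
  (39/4, 0) → P = 819/4
  (2, 0) → P = 42
  (223/30, 278/15) → P = 2425/2
  (2, 85/4) → P = 5013/4

x = 2, y = 85/4, maximum P = 5013/4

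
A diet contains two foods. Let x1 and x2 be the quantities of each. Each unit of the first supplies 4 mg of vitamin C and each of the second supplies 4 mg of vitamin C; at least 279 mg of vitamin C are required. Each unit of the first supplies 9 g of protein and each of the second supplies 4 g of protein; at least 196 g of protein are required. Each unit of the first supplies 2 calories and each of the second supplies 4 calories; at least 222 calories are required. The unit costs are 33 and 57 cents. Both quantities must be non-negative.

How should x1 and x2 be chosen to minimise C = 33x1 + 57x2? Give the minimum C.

x1 = 57/2, x2 = 165/4, minimum C = 13167/4

Feasible corners and C = 33x1 + 57x2:
  (0, 279/4) → C = 15903/4
  (111, 0) → C = 3663
  (57/2, 165/4) → C = 13167/4
The feasible region is unbounded (it extends along (0, 1), (1, 0)), but C strictly increases along every unbounded feasible direction, so there is no improving ray and the minimum is attained at a vertex.

The binding constraints are 4x1 + 4x2 = 279 and 2x1 + 4x2 = 222.
Solving simultaneously gives x1 = 57/2, x2 = 165/4.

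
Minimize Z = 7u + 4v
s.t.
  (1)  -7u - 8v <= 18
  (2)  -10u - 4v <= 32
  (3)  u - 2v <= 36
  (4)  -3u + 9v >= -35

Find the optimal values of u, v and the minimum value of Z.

Corner points and Z = 7u + 4v:
  (-46/13, 11/13) → Z = -278/13
  (118/87, -299/87) → Z = -370/87
  (254/3, 73/3) → Z = 690
The feasible region is unbounded (it extends along (2, 1), (-2, 5)), but Z strictly increases along every unbounded feasible direction, so there is no improving ray and the minimum is attained at a vertex.

u = -46/13, v = 11/13, minimum Z = -278/13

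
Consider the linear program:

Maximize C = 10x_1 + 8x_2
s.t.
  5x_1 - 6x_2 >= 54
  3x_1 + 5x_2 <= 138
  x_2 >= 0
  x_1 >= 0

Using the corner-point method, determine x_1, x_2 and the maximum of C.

x_1 = 46, x_2 = 0, maximum C = 460

Corner points and C = 10x_1 + 8x_2:
  (1098/43, 528/43) → C = 15204/43
  (54/5, 0) → C = 108
  (46, 0) → C = 460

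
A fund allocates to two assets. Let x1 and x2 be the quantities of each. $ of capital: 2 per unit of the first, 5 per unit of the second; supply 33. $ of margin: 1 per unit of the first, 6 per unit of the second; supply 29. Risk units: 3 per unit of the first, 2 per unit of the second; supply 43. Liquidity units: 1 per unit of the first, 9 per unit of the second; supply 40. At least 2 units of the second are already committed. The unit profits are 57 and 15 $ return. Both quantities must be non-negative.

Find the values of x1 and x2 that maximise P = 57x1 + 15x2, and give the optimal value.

Feasible corners and P = 57x1 + 15x2:
  (0, 40/9) → P = 200/3
  (0, 2) → P = 30
  (53/7, 25/7) → P = 3396/7
  (23/2, 2) → P = 1371/2
  (7, 11/3) → P = 454

The binding constraints are 2x1 + 5x2 = 33 and x2 = 2.
Solving simultaneously gives x1 = 23/2, x2 = 2.

x1 = 23/2, x2 = 2, maximum P = 1371/2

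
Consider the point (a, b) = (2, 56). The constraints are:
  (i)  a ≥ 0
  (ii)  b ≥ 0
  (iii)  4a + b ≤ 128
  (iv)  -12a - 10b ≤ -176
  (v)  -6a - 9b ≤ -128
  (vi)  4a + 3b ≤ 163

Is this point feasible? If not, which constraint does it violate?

not feasible — violates (vi)

Constraint (vi): 4a + 3b = 176, which is not ≤ 163. All other constraints are satisfied.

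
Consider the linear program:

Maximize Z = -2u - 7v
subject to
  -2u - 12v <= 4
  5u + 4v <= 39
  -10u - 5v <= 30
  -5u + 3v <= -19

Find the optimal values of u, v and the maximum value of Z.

u = 36/11, v = -29/33, maximum Z = -13/33

Corner points and Z = -2u - 7v:
  (121/13, -49/26) → Z = -141/26
  (36/11, -29/33) → Z = -13/33
  (193/35, 20/7) → Z = -1086/35

The binding constraints are -2u - 12v = 4 and -5u + 3v = -19.
Solving simultaneously gives u = 36/11, v = -29/33.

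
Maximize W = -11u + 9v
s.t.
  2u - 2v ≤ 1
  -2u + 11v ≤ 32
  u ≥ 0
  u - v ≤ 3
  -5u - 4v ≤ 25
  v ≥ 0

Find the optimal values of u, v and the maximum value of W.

u = 0, v = 32/11, maximum W = 288/11

The binding constraints are -2u + 11v = 32 and u = 0.
Solving simultaneously gives u = 0, v = 32/11.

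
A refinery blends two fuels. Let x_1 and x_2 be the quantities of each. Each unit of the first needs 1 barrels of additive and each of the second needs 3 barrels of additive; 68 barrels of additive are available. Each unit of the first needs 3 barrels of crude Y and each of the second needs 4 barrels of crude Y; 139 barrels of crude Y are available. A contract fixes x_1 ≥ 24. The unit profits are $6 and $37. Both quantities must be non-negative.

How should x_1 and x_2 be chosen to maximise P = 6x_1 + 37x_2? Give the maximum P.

x_1 = 24, x_2 = 44/3, maximum P = 2060/3

Vertices and P = 6x_1 + 37x_2:
  (139/3, 0) → P = 278
  (24, 0) → P = 144
  (29, 13) → P = 655
  (24, 44/3) → P = 2060/3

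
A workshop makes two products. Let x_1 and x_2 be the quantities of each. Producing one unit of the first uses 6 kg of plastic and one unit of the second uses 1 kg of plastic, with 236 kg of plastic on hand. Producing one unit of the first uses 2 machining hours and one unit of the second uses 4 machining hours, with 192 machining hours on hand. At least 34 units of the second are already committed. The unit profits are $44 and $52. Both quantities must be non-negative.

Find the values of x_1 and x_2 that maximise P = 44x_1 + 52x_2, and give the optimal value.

x_1 = 28, x_2 = 34, maximum P = 3000

Corner points and P = 44x_1 + 52x_2:
  (0, 48) → P = 2496
  (0, 34) → P = 1768
  (28, 34) → P = 3000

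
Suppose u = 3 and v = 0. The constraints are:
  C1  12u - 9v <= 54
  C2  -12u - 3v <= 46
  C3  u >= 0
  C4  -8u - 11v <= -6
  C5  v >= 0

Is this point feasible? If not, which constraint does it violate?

feasible

C1: 36 ≤ 54 ✓
C2: -36 ≤ 46 ✓
C3: 3 ≥ 0 ✓
C4: -24 ≤ -6 ✓
C5: 0 ≥ 0 ✓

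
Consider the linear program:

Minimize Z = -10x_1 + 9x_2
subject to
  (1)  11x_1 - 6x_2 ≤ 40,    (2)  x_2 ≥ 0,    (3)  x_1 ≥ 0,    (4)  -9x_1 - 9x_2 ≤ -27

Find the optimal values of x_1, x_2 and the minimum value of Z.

x_1 = 40/11, x_2 = 0, minimum Z = -400/11

Corner points and Z = -10x_1 + 9x_2:
  (40/11, 0) → Z = -400/11
  (3, 0) → Z = -30
  (0, 3) → Z = 27
The feasible region is unbounded (it extends along (0, 1), (6, 11)), but Z strictly increases along every unbounded feasible direction, so there is no improving ray and the minimum is attained at a vertex.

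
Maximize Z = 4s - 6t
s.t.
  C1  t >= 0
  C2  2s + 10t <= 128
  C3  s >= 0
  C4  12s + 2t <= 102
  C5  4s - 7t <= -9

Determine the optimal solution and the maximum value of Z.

Feasible corners and Z = 4s - 6t:
  (0, 64/5) → Z = -384/5
  (191/29, 333/29) → Z = -1234/29
  (0, 9/7) → Z = -54/7
  (174/23, 129/23) → Z = -78/23

The optimum lies where 12s + 2t = 102 and 4s - 7t = -9.
Solving simultaneously gives s = 174/23, t = 129/23.

s = 174/23, t = 129/23, maximum Z = -78/23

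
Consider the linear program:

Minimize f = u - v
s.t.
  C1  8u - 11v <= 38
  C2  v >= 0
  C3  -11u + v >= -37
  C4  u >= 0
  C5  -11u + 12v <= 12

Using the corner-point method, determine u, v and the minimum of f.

Vertices and f = u - v:
  (37/11, 0) → f = 37/11
  (0, 0) → f = 0
  (456/121, 49/11) → f = -83/121
  (0, 1) → f = -1

At the optimal vertex, u = 0 and -11u + 12v = 12.
Solving simultaneously gives u = 0, v = 1.

u = 0, v = 1, minimum f = -1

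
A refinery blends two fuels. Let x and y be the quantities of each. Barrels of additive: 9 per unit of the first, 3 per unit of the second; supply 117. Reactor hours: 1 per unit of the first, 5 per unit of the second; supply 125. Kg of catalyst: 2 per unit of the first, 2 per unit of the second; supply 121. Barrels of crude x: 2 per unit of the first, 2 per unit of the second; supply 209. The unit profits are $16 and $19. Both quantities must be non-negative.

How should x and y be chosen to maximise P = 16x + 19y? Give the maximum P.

x = 5, y = 24, maximum P = 536

Corner points and P = 16x + 19y:
  (0, 0) → P = 0
  (0, 25) → P = 475
  (13, 0) → P = 208
  (5, 24) → P = 536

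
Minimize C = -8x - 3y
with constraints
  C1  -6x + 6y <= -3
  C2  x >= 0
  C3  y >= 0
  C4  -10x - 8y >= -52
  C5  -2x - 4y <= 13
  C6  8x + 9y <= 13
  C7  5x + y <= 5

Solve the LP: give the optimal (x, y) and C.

Extreme points and C = -8x - 3y:
  (1/2, 0) → C = -4
  (11/12, 5/12) → C = -103/12
  (1, 0) → C = -8

At the optimal vertex, -6x + 6y = -3 and 5x + y = 5.
Solving simultaneously gives x = 11/12, y = 5/12.

x = 11/12, y = 5/12, minimum C = -103/12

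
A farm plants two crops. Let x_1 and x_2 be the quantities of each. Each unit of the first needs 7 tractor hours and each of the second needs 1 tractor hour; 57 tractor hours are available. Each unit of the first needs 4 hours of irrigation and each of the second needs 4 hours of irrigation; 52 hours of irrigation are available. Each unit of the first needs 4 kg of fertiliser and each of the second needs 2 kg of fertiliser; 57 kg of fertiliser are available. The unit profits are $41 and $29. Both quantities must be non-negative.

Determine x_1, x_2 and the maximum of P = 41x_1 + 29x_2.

Corner points and P = 41x_1 + 29x_2:
  (0, 0) → P = 0
  (0, 13) → P = 377
  (57/7, 0) → P = 2337/7
  (22/3, 17/3) → P = 465

x_1 = 22/3, x_2 = 17/3, maximum P = 465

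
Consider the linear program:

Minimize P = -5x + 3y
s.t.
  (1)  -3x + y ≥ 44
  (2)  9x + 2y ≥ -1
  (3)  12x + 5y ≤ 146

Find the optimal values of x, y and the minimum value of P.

x = -89/15, y = 131/5, minimum P = 1624/15

Corner points and P = -5x + 3y:
  (-89/15, 131/5) → P = 1624/15
  (-74/27, 322/9) → P = 3268/27
  (-99/7, 442/7) → P = 1821/7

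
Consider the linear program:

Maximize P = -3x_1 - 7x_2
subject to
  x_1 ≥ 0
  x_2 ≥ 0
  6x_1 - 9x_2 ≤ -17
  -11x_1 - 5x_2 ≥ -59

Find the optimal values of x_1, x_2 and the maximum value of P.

x_1 = 0, x_2 = 17/9, maximum P = -119/9

Corner points and P = -3x_1 - 7x_2:
  (0, 17/9) → P = -119/9
  (0, 59/5) → P = -413/5
  (446/129, 541/129) → P = -5125/129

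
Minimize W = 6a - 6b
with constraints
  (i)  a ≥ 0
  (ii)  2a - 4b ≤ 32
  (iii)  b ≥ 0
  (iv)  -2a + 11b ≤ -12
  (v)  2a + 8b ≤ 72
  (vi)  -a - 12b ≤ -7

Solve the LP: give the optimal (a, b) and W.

Extreme points and W = 6a - 6b:
  (16, 0) → W = 96
  (152/7, 20/7) → W = 792/7
  (7, 0) → W = 42
  (221/35, 2/35) → W = 1314/35

At the optimal vertex, -2a + 11b = -12 and -a - 12b = -7.
Solving simultaneously gives a = 221/35, b = 2/35.

a = 221/35, b = 2/35, minimum W = 1314/35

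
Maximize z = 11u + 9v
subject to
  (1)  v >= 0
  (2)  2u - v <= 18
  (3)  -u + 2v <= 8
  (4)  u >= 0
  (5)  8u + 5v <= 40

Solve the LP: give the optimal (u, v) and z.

u = 40/21, v = 104/21, maximum z = 1376/21

Corner points and z = 11u + 9v:
  (0, 0) → z = 0
  (5, 0) → z = 55
  (0, 4) → z = 36
  (40/21, 104/21) → z = 1376/21

At the optimal vertex, -u + 2v = 8 and 8u + 5v = 40.
Solving simultaneously gives u = 40/21, v = 104/21.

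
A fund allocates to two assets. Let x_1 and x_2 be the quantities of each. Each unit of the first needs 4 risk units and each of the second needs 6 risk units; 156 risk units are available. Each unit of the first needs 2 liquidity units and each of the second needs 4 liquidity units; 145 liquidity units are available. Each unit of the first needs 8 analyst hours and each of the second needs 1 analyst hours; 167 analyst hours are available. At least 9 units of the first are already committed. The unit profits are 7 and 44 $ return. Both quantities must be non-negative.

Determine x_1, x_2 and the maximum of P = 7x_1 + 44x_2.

Corner points and P = 7x_1 + 44x_2:
  (167/8, 0) → P = 1169/8
  (9, 0) → P = 63
  (423/22, 145/11) → P = 15721/22
  (9, 20) → P = 943

The optimum lies where 4x_1 + 6x_2 = 156 and x_1 = 9.
Solving simultaneously gives x_1 = 9, x_2 = 20.

x_1 = 9, x_2 = 20, maximum P = 943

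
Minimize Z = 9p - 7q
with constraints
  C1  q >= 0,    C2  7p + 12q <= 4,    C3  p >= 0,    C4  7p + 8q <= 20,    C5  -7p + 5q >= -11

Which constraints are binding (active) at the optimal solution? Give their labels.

C2 and C3

Vertices and Z = 9p - 7q:
  (4/7, 0) → Z = 36/7
  (0, 0) → Z = 0
  (0, 1/3) → Z = -7/3

The minimum is at (0, 1/3). Substituting into each constraint, equality holds for C2 and C3; the remaining constraints have slack.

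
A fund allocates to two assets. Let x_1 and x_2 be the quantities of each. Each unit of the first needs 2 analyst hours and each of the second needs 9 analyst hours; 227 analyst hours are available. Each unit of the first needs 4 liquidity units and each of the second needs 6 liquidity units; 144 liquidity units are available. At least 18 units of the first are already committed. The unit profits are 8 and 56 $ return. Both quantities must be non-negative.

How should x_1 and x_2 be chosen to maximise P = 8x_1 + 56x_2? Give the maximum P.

x_1 = 18, x_2 = 12, maximum P = 816

Feasible corners and P = 8x_1 + 56x_2:
  (36, 0) → P = 288
  (18, 0) → P = 144
  (18, 12) → P = 816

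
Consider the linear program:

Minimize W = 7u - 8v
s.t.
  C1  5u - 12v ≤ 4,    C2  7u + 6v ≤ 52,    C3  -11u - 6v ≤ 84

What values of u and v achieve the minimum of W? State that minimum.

u = -34, v = 145/3, minimum W = -1874/3

The binding constraints are 7u + 6v = 52 and -11u - 6v = 84.
Solving simultaneously gives u = -34, v = 145/3.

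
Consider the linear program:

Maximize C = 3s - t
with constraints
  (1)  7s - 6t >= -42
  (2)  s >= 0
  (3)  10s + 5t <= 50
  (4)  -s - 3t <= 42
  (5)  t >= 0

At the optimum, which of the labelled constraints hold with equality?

Corner points and C = 3s - t:
  (0, 7) → C = -7
  (18/19, 154/19) → C = -100/19
  (0, 0) → C = 0
  (5, 0) → C = 15

The maximum is at (5, 0). Substituting into each constraint, equality holds for (3) and (5); the remaining constraints have slack.

(3) and (5)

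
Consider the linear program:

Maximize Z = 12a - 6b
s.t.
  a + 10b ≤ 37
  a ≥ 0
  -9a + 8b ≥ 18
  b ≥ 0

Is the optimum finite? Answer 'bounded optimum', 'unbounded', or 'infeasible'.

bounded optimum

Feasible corners and Z = 12a - 6b:
  (0, 37/10) → Z = -111/5
  (58/49, 351/98) → Z = -51/7
  (0, 9/4) → Z = -27/2
The feasible region has finitely many vertices and no improving ray; the maximum is -51/7 at (58/49, 351/98).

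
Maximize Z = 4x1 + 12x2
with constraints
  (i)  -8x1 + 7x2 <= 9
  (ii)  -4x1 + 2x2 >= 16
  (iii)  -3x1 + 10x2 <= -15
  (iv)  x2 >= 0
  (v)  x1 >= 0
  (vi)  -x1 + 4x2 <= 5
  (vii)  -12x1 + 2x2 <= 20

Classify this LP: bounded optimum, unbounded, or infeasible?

infeasible

The boundaries -3x1 + 10x2 = -15 and x2 = 0 meet at (5, 0), but that point violates -4x1 + 2x2 ≥ 16. Every candidate vertex is excluded by some other constraint, so the feasible region is empty.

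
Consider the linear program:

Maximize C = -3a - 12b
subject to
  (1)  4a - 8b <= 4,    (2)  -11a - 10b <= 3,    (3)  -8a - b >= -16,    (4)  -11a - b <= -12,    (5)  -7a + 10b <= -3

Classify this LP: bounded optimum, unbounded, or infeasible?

bounded optimum

Corner points and C = -3a - 12b:
  (33/17, 8/17) → C = -195/17
  (25/23, 1/23) → C = -87/23
  (163/87, 88/87) → C = -515/29
  (41/39, 17/39) → C = -109/13
The feasible region has finitely many vertices and no improving ray; the maximum is -87/23 at (25/23, 1/23).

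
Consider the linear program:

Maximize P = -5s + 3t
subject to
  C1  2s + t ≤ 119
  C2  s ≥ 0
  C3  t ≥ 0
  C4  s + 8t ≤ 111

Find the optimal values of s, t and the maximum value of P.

Corner points and P = -5s + 3t:
  (119/2, 0) → P = -595/2
  (841/15, 103/15) → P = -3896/15
  (0, 0) → P = 0
  (0, 111/8) → P = 333/8

The binding constraints are s = 0 and s + 8t = 111.
Solving simultaneously gives s = 0, t = 111/8.

s = 0, t = 111/8, maximum P = 333/8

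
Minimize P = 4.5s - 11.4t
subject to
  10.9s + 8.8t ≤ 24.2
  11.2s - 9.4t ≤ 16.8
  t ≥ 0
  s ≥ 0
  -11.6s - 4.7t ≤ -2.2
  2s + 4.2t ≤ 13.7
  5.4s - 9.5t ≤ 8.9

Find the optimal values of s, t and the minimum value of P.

Feasible corners and P = 4.5s - 11.4t:
  (18766/10051, 4396/10051) → P = 171663/50255
  (0, 11/4) → P = -627/20
  (3/2, 0) → P = 27/4
  (11/58, 0) → P = 99/116
  (0, 22/47) → P = -1254/235

At the optimal vertex, 10.9s + 8.8t = 24.2 and s = 0.
Solving simultaneously gives s = 0, t = 11/4.

s = 0, t = 2.75, minimum P = -31.35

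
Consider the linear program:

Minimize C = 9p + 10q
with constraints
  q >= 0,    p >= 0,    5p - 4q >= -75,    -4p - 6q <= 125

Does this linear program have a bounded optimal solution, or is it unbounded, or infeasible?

Feasible corners and C = 9p + 10q:
  (0, 0) → C = 0
  (0, 75/4) → C = 375/2
The feasible region has finitely many vertices and no improving ray; the minimum is 0 at (0, 0).

bounded optimum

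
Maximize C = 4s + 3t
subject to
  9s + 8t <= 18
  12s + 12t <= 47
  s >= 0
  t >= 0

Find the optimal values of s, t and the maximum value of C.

Corner points and C = 4s + 3t:
  (0, 9/4) → C = 27/4
  (2, 0) → C = 8
  (0, 0) → C = 0

At the optimal vertex, 9s + 8t = 18 and t = 0.
Solving simultaneously gives s = 2, t = 0.

s = 2, t = 0, maximum C = 8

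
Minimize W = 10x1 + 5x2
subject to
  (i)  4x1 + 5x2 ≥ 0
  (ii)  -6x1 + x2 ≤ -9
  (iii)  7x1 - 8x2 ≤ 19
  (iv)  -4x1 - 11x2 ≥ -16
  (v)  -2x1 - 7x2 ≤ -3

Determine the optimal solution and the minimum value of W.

Extreme points and W = 10x1 + 5x2:
  (23/14, 6/7) → W = 145/7
  (3/2, 0) → W = 15
  (337/109, 36/109) → W = 3550/109
  (157/65, -17/65) → W = 297/13

x1 = 3/2, x2 = 0, minimum W = 15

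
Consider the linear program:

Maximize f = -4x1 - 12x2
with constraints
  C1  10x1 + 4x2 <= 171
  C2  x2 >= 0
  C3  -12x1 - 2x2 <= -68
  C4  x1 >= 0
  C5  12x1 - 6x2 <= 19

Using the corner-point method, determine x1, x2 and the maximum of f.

x1 = 223/48, x2 = 49/8, maximum f = -1105/12

Feasible corners and f = -4x1 - 12x2:
  (0, 171/4) → f = -513
  (551/54, 931/54) → f = -6688/27
  (0, 34) → f = -408
  (223/48, 49/8) → f = -1105/12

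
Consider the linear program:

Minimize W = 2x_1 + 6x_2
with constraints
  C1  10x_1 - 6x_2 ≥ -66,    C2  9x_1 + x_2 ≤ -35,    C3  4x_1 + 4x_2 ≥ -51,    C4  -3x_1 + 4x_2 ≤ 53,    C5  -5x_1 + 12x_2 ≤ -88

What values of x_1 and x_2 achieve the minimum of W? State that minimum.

Feasible corners and W = 2x_1 + 6x_2:
  (-89/32, -319/32) → W = -523/8
  (-332/113, -967/113) → W = -6466/113
  (-65/17, -607/68) → W = -2081/34

x_1 = -89/32, x_2 = -319/32, minimum W = -523/8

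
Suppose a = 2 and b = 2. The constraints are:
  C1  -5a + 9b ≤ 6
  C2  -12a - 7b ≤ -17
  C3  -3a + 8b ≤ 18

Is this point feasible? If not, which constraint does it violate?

Constraint C1: -5a + 9b = 8, which is not ≤ 6. All other constraints are satisfied.

not feasible — violates C1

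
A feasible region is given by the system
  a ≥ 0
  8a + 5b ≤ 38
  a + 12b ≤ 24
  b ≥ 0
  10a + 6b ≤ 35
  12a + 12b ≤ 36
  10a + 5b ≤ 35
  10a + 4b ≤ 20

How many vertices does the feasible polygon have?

Intersecting each pair of boundary lines and keeping only the points that satisfy every inequality leaves:
  (0, 2)
  (0, 0)
  (12/11, 21/11)
  (2, 0)
  (4/3, 5/3)

5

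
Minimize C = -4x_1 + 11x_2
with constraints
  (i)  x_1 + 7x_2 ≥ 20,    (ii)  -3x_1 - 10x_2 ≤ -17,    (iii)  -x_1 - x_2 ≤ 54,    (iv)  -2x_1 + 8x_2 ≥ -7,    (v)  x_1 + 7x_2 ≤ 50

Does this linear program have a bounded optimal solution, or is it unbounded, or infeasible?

bounded optimum

Corner points and C = -4x_1 + 11x_2:
  (-81/11, 43/11) → C = 797/11
  (19/2, 3/2) → C = -43/2
  (-381/11, 133/11) → C = 2987/11
  (449/22, 93/22) → C = -773/22
The feasible region has finitely many vertices and no improving ray; the minimum is -773/22 at (449/22, 93/22).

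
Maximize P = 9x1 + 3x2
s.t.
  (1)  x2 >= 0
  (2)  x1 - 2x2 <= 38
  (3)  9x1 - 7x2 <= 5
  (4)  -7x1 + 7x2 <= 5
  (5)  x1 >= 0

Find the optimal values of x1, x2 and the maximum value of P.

Corner points and P = 9x1 + 3x2:
  (5/9, 0) → P = 5
  (0, 0) → P = 0
  (5, 40/7) → P = 435/7
  (0, 5/7) → P = 15/7

x1 = 5, x2 = 40/7, maximum P = 435/7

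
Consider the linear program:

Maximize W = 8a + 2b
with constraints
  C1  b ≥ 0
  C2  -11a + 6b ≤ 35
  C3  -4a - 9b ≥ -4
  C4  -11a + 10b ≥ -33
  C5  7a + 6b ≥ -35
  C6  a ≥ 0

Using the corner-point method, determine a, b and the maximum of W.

Extreme points and W = 8a + 2b:
  (1, 0) → W = 8
  (0, 0) → W = 0
  (0, 4/9) → W = 8/9

a = 1, b = 0, maximum W = 8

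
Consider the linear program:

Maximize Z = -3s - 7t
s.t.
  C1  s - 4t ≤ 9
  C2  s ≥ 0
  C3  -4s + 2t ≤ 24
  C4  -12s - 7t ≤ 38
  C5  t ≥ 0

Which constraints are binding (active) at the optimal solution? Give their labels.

C2 and C5

Feasible corners and Z = -3s - 7t:
  (9, 0) → Z = -27
  (0, 12) → Z = -84
  (0, 0) → Z = 0
The feasible region is unbounded (it extends along (1, 2), (4, 1)), but Z strictly decreases along every unbounded feasible direction, so there is no improving ray and the maximum is attained at a vertex.

The maximum is at (0, 0). Substituting into each constraint, equality holds for C2 and C5; the remaining constraints have slack.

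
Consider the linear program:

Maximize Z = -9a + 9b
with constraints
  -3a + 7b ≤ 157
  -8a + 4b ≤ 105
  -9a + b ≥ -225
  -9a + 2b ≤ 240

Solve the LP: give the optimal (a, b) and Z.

a = -107/44, b = 941/44, maximum Z = 2358/11

Extreme points and Z = -9a + 9b:
  (-107/44, 941/44) → Z = 2358/11
  (433/15, 174/5) → Z = 267/5
  (-75/2, -195/4) → Z = -405/4
The feasible region is unbounded (it extends along (-1, -9), (-2, -9)), but Z strictly decreases along every unbounded feasible direction, so there is no improving ray and the maximum is attained at a vertex.

At the optimal vertex, -3a + 7b = 157 and -8a + 4b = 105.
Solving simultaneously gives a = -107/44, b = 941/44.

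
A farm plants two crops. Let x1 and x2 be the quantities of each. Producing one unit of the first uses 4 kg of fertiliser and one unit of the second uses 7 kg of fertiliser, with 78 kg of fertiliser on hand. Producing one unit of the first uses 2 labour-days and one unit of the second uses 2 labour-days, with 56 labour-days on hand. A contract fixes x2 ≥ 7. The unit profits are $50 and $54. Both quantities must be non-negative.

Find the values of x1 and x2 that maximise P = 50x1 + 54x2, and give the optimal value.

Extreme points and P = 50x1 + 54x2:
  (0, 78/7) → P = 4212/7
  (0, 7) → P = 378
  (29/4, 7) → P = 1481/2

The optimum lies where 4x1 + 7x2 = 78 and x2 = 7.
Solving simultaneously gives x1 = 29/4, x2 = 7.

x1 = 29/4, x2 = 7, maximum P = 1481/2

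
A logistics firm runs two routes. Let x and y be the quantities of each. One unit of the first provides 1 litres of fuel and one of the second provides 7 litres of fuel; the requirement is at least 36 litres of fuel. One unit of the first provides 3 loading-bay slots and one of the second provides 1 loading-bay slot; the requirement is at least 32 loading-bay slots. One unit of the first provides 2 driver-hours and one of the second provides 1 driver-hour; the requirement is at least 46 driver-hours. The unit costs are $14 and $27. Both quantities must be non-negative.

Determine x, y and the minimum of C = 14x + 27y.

The feasible region is unbounded (it extends along (0, 1), (1, 0)), but C strictly increases along every unbounded feasible direction, so there is no improving ray and the minimum is attained at a vertex.

x = 22, y = 2, minimum C = 362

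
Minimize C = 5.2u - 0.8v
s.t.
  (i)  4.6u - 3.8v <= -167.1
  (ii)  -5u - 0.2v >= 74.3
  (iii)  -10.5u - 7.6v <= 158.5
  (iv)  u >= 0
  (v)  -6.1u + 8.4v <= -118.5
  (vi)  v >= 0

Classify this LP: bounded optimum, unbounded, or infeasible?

infeasible

The boundaries -6.1u + 8.4v = -118.5 and v = 0 meet at (1185/61, 0), but that point violates 4.6u - 3.8v ≤ -167.1. Every candidate vertex is excluded by some other constraint, so the feasible region is empty.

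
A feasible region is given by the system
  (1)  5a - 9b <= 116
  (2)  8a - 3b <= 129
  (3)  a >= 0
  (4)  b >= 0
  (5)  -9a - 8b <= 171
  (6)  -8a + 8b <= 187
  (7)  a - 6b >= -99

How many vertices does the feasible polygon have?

4

Intersecting each pair of boundary lines and keeping only the points that satisfy every inequality leaves:
  (129/8, 0)
  (119/5, 307/15)
  (0, 0)
  (0, 33/2)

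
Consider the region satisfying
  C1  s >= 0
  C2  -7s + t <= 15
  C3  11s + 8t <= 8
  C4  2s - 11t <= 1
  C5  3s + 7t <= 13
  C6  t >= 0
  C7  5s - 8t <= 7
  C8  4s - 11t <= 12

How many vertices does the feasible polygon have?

Pairwise boundary intersections that survive every other constraint:
  (0, 1)
  (0, 0)
  (96/137, 5/137)
  (1/2, 0)

4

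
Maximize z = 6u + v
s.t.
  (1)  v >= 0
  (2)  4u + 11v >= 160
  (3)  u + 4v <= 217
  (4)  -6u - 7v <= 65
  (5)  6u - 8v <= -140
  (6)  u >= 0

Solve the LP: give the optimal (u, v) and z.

Extreme points and z = 6u + v:
  (147/4, 721/16) → z = 4249/16
  (0, 217/4) → z = 217/4
  (0, 35/2) → z = 35/2

The optimum lies where u + 4v = 217 and 6u - 8v = -140.
Solving simultaneously gives u = 147/4, v = 721/16.

u = 147/4, v = 721/16, maximum z = 4249/16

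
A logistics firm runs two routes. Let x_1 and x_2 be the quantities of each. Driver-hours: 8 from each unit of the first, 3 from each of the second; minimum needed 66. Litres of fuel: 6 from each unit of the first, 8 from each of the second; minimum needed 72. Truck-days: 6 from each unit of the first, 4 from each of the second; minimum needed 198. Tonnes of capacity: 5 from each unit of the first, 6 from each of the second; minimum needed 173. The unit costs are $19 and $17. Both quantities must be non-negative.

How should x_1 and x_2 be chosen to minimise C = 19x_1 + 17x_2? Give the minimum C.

Vertices and C = 19x_1 + 17x_2:
  (0, 99/2) → C = 1683/2
  (173/5, 0) → C = 3287/5
  (31, 3) → C = 640
The feasible region is unbounded (it extends along (0, 1), (1, 0)), but C strictly increases along every unbounded feasible direction, so there is no improving ray and the minimum is attained at a vertex.

x_1 = 31, x_2 = 3, minimum C = 640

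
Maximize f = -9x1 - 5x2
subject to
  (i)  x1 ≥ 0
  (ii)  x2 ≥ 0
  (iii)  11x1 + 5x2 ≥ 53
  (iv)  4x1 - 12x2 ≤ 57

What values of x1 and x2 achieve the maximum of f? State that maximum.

x1 = 53/11, x2 = 0, maximum f = -477/11

Extreme points and f = -9x1 - 5x2:
  (0, 53/5) → f = -53
  (53/11, 0) → f = -477/11
  (57/4, 0) → f = -513/4
The feasible region is unbounded (it extends along (0, 1), (3, 1)), but f strictly decreases along every unbounded feasible direction, so there is no improving ray and the maximum is attained at a vertex.

At the optimal vertex, x2 = 0 and 11x1 + 5x2 = 53.
Solving simultaneously gives x1 = 53/11, x2 = 0.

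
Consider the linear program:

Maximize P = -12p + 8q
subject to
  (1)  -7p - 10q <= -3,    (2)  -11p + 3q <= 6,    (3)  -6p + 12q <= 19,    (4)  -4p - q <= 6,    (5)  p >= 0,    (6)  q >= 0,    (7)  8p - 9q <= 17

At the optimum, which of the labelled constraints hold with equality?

(3) and (5)

Vertices and P = -12p + 8q:
  (0, 3/10) → P = 12/5
  (3/7, 0) → P = -36/7
  (0, 19/12) → P = 38/3
  (125/14, 127/21) → P = -1234/21
  (17/8, 0) → P = -51/2

The maximum is at (0, 19/12). Substituting into each constraint, equality holds for (3) and (5); the remaining constraints have slack.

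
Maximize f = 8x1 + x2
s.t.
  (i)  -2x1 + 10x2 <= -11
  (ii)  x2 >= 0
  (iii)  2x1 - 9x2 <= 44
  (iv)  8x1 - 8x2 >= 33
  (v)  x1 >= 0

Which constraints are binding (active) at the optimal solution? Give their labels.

(i) and (iii)

Feasible corners and f = 8x1 + x2:
  (11/2, 0) → f = 44
  (341/2, 33) → f = 1397
  (22, 0) → f = 176

The maximum is at (341/2, 33). Substituting into each constraint, equality holds for (i) and (iii); the remaining constraints have slack.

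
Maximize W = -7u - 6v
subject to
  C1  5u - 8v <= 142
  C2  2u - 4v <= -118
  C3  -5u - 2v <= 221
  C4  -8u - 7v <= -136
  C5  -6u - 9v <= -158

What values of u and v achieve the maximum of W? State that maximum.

u = -1819/19, v = 2448/19, maximum W = -1955/19

Vertices and W = -7u - 6v:
  (378, 437/2) → W = -3957
  (-141/23, 608/23) → W = -2661/23
  (-1819/19, 2448/19) → W = -1955/19
The feasible region is unbounded (it extends along (8, 5), (-2, 5)), but W strictly decreases along every unbounded feasible direction, so there is no improving ray and the maximum is attained at a vertex.

The binding constraints are -5u - 2v = 221 and -8u - 7v = -136.
Solving simultaneously gives u = -1819/19, v = 2448/19.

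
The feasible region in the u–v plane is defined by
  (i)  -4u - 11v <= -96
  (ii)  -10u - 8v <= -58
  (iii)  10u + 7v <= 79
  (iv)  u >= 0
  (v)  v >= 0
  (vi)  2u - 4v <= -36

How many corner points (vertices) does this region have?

Intersecting each pair of boundary lines and keeping only the points that satisfy every inequality leaves:
  (0, 79/7)
  (32/27, 259/27)
  (0, 9)

3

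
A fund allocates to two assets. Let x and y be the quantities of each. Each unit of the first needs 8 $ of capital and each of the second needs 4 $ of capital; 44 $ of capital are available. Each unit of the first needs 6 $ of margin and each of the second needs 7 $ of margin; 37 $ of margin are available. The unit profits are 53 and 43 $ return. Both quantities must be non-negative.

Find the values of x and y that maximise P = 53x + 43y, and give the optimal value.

x = 5, y = 1, maximum P = 308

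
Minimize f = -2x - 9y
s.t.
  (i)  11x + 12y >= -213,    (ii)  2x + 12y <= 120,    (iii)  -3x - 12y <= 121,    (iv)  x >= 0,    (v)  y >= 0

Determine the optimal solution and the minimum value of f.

Vertices and f = -2x - 9y:
  (0, 10) → f = -90
  (60, 0) → f = -120
  (0, 0) → f = 0

The binding constraints are 2x + 12y = 120 and y = 0.
Solving simultaneously gives x = 60, y = 0.

x = 60, y = 0, minimum f = -120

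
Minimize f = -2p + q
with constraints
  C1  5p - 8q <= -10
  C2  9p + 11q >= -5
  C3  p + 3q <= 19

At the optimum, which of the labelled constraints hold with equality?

Corner points and f = -2p + q:
  (-150/127, 65/127) → f = 365/127
  (122/23, 105/23) → f = -139/23
  (-14, 11) → f = 39

The minimum is at (122/23, 105/23). Substituting into each constraint, equality holds for C1 and C3; the remaining constraints have slack.

C1 and C3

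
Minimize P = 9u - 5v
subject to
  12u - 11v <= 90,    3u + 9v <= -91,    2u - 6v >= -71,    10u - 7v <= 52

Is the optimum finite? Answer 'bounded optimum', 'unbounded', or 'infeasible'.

unbounded

From the feasible point (-29/13, -138/13), moving in the direction (-6, -2) keeps every constraint satisfied while P decreases without bound.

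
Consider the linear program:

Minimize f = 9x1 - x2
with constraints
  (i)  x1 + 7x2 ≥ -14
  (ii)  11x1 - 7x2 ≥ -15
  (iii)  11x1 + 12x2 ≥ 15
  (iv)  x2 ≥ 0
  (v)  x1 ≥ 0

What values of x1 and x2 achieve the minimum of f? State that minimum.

Corner points and f = 9x1 - x2:
  (0, 15/7) → f = -15/7
  (15/11, 0) → f = 135/11
  (0, 5/4) → f = -5/4
The feasible region is unbounded (it extends along (1, 0), (7, 11)), but f strictly increases along every unbounded feasible direction, so there is no improving ray and the minimum is attained at a vertex.

x1 = 0, x2 = 15/7, minimum f = -15/7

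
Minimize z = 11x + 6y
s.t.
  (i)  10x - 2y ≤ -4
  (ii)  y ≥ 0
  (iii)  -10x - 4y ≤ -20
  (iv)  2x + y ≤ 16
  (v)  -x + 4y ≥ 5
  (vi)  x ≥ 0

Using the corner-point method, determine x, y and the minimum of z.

Extreme points and z = 11x + 6y:
  (2/5, 4) → z = 142/5
  (2, 12) → z = 94
  (0, 5) → z = 30
  (0, 16) → z = 96

At the optimal vertex, 10x - 2y = -4 and -10x - 4y = -20.
Solving simultaneously gives x = 2/5, y = 4.

x = 2/5, y = 4, minimum z = 142/5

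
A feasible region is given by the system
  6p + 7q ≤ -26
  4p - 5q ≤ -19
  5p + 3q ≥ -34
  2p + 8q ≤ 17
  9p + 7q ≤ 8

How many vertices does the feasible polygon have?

The feasible vertices (each the meet of two boundaries and inside every other half-plane) are:
  (-263/58, 5/29)
  (-160/17, 74/17)
  (-227/37, -41/37)

3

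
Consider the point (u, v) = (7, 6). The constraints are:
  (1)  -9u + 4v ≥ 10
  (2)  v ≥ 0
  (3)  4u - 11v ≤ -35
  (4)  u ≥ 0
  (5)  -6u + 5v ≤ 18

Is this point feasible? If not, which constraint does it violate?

Constraint (1): -9u + 4v = -39, which is not ≥ 10. All other constraints are satisfied.

not feasible — violates (1)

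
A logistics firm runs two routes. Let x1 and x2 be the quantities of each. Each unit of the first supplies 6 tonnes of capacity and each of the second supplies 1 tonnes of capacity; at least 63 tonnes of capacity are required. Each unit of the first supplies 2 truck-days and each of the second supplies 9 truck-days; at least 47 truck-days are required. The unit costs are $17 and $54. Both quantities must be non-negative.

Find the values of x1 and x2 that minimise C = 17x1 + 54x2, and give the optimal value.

x1 = 10, x2 = 3, minimum C = 332

Feasible corners and C = 17x1 + 54x2:
  (0, 63) → C = 3402
  (47/2, 0) → C = 799/2
  (10, 3) → C = 332
The feasible region is unbounded (it extends along (0, 1), (1, 0)), but C strictly increases along every unbounded feasible direction, so there is no improving ray and the minimum is attained at a vertex.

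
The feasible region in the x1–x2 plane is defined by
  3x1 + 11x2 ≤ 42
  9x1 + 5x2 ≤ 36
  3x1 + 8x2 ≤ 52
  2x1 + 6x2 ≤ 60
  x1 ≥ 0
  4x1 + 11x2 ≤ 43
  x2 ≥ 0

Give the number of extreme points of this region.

Intersecting each pair of boundary lines and keeping only the points that satisfy every inequality leaves:
  (0, 42/11)
  (1, 39/11)
  (181/79, 243/79)
  (4, 0)
  (0, 0)

5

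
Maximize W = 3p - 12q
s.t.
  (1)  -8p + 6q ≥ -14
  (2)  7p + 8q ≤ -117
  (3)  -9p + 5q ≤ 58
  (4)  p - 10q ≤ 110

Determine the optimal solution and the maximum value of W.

Extreme points and W = 3p - 12q:
  (-295/53, -517/53) → W = 5319/53
  (-260/37, -433/37) → W = 4416/37
  (-1049/107, -647/107) → W = 4617/107
  (-226/17, -1048/85) → W = 9186/85

p = -260/37, q = -433/37, maximum W = 4416/37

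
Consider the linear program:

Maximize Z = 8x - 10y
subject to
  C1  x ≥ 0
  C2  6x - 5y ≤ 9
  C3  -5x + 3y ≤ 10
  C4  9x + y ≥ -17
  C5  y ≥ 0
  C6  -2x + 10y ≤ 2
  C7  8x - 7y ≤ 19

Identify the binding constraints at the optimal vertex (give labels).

C2 and C5

Extreme points and Z = 8x - 10y:
  (0, 0) → Z = 0
  (0, 1/5) → Z = -2
  (3/2, 0) → Z = 12
  (2, 3/5) → Z = 10

The maximum is at (3/2, 0). Substituting into each constraint, equality holds for C2 and C5; the remaining constraints have slack.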